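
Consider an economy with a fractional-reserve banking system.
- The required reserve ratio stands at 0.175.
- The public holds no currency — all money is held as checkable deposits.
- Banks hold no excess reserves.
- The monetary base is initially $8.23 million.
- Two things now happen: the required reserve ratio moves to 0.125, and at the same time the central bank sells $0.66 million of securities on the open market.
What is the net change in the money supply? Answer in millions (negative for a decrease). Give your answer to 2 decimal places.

Before: m₁ = 1 / (0.175) ≈ 5.7143, MB₁ = 8.23, so M₁ = 5.7143 × 8.23 ≈ 47.0287 million.
After: m₂ = 1 / (0.125) = 8, MB₂ = 8.23 − 0.66 = 7.57, so M₂ = 8 × 7.57 = 60.56 million.
ΔM = M₂ − M₁ = 60.56 − 47.0287 = 13.5313 million.

$13.53 million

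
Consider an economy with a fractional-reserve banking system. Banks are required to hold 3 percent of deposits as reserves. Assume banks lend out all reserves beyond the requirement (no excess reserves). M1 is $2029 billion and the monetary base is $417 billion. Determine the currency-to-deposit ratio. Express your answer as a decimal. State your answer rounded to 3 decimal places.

0.221

Using m = M/MB = 2029/417 ≈ 4.865707. From m = (1 + c)/(c + rr + e), rearranging gives 1 + c = m·(c + rr + e), so c·(1 − m) = m·(rr + e) − 1.
Hence c = [m·(rr + e) − 1]/(1 − m) = [4.865707 × (0.03 + 0) − 1] / (1 − 4.865707) ≈ 0.220924.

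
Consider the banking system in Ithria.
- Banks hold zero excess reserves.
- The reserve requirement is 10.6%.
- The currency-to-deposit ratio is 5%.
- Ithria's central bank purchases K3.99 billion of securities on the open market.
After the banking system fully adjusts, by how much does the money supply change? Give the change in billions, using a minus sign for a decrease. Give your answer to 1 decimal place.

The money multiplier is m = (1 + c) / (rr + c) = (1 + 0.05) / (0.106 + 0.05) ≈ 6.7308.
The purchase adds 3.99 billion of base, so ΔM = m × ΔMB = 6.7308 × (+3.99) ≈ 26.8559 billion.

K26.9 billion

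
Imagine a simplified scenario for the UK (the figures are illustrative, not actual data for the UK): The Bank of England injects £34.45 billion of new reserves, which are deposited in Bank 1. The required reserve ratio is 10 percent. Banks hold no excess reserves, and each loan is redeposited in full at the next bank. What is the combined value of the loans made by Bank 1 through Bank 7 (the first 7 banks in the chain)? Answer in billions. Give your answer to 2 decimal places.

Bank i lends (1 − rr)^i of the original deposit: Bank 1 lends 34.45·0.9000 = 31.0050, Bank 2 lends 34.45·0.9000² = 27.9045, and so on.
Summing a geometric series: total = 34.45·[0.9000·(1 − 0.9000^7) / (1 − 0.9000)] ≈ 161.7540 billion.

£161.75 billion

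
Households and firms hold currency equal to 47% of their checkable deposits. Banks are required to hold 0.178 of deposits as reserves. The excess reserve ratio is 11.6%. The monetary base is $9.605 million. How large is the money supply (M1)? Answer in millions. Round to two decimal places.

The money multiplier is m = (1 + c) / (rr + e + c) = (1 + 0.47) / (0.178 + 0.116 + 0.47) ≈ 1.9241.
So M = m × MB = 1.9241 × 9.605 ≈ 18.481 million.

$18.48 million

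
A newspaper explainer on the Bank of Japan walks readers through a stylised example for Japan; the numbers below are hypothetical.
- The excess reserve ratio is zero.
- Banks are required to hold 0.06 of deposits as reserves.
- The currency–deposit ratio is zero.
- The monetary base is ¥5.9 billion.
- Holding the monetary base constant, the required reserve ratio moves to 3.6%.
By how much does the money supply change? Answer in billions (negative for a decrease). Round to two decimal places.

Initially m₁ = 1 / (0.06) ≈ 16.6667, so M₁ = 16.6667 × 5.9 ≈ 98.3335 billion.
After the change m₂ = 1 / (0.036) ≈ 27.7778, so M₂ = 27.7778 × 5.9 ≈ 163.889 billion.
ΔM = M₂ − M₁ = 163.889 − 98.3335 = 65.5555 billion.

¥65.56 billion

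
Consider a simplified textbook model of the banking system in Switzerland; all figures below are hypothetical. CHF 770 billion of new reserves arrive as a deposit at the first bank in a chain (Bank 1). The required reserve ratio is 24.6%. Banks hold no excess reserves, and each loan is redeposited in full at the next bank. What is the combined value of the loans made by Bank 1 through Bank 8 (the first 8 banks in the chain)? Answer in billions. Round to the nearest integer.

Bank i lends (1 − rr)^i of the original deposit: Bank 1 lends 770·0.7540 = 580.5800, Bank 2 lends 770·0.7540² ≈ 437.7573, and so on.
Summing a geometric series: total = 770·[0.7540·(1 − 0.7540^8) / (1 − 0.7540)] ≈ 2113.5354 billion.

CHF 2114 billion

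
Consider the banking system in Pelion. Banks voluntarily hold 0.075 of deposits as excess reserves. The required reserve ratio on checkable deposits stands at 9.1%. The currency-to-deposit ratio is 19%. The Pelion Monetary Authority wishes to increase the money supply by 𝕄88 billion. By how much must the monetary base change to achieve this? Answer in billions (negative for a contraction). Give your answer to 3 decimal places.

The money multiplier is m = (1 + c) / (rr + e + c) = (1 + 0.19) / (0.091 + 0.075 + 0.19) ≈ 3.342697.
ΔMB = ΔM / m = (+88) / 3.342697 ≈ 26.326 billion.

𝕄26.326 billion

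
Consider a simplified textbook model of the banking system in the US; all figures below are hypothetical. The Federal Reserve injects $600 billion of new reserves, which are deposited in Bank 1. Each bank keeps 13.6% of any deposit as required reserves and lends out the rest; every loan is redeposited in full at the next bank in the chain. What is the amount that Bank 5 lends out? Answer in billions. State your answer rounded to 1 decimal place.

Each bank lends a fraction (1 − rr) = 0.8640 of the deposit it receives, so Bank 5 receives 600·0.8640^4 and lends 600·0.8640^5 ≈ 288.8817 billion.

$288.9 billion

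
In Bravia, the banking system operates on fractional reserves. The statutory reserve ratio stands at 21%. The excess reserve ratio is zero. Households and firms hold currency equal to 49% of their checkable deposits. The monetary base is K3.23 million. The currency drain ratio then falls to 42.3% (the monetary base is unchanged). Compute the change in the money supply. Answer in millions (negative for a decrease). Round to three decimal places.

K0.386 million

Initially m₁ = (1 + 0.49) / (0.21 + 0.49) ≈ 2.12857, so M₁ = 2.12857 × 3.23 ≈ 6.8753 million.
After the change m₂ = (1 + 0.423) / (0.21 + 0.423) ≈ 2.24803, so M₂ = 2.24803 × 3.23 ≈ 7.2611 million.
ΔM = M₂ − M₁ = 7.2611 − 6.8753 = 0.3858 million.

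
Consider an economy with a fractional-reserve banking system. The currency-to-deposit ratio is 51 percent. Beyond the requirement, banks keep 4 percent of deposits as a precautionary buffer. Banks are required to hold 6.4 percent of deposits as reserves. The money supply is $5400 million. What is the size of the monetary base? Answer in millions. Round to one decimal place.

The money multiplier is m = (1 + c) / (rr + e + c) = (1 + 0.51) / (0.064 + 0.04 + 0.51) ≈ 2.459283.
MB = M / m = 5400 / 2.459283 ≈ 2195.7619 million.

$2195.8 million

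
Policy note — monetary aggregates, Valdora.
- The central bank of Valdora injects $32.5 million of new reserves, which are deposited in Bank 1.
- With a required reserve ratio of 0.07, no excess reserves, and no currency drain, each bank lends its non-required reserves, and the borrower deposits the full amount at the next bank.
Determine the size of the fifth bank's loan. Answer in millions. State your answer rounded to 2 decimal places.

$22.61 million

Each bank lends a fraction (1 − rr) = 0.9300 of the deposit it receives, so Bank 5 receives 32.5·0.9300^4 and lends 32.5·0.9300^5 ≈ 22.6099 million.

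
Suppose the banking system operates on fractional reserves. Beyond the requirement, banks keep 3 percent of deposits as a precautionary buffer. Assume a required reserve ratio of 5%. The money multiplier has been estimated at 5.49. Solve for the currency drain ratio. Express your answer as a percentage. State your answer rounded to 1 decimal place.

Using m = 5.49. From m = (1 + c)/(c + rr + e), rearranging gives 1 + c = m·(c + rr + e), so c·(1 − m) = m·(rr + e) − 1.
Hence c = [m·(rr + e) − 1]/(1 − m) = [5.49 × (0.05 + 0.03) − 1] / (1 − 5.49) ≈ 0.124900.

12.5%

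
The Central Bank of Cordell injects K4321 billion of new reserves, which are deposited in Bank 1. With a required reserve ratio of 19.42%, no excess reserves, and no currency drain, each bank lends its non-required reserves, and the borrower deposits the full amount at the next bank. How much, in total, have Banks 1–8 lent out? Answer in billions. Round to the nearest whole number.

Bank i lends (1 − rr)^i of the original deposit: Bank 1 lends 4321·0.8058 = 3481.8618, Bank 2 lends 4321·0.8058² ≈ 2805.6842, and so on.
Summing a geometric series: total = 4321·[0.8058·(1 − 0.8058^8) / (1 − 0.8058)] ≈ 14742.2696 billion.

K14742 billion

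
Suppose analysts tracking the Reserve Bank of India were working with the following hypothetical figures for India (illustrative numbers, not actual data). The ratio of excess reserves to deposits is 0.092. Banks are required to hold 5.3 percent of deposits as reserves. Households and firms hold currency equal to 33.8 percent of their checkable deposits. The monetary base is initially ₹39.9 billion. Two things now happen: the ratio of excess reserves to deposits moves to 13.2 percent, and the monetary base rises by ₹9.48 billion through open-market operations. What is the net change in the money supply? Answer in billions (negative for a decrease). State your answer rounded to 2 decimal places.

₹15.80 billion

Before: m₁ = (1 + 0.338) / (0.053 + 0.092 + 0.338) ≈ 2.77019, MB₁ = 39.9, so M₁ = 2.77019 × 39.9 ≈ 110.5306 billion.
After: m₂ = (1 + 0.338) / (0.053 + 0.132 + 0.338) ≈ 2.55832, MB₂ = 39.9 + 9.48 = 49.38, so M₂ = 2.55832 × 49.38 ≈ 126.3298 billion.
ΔM = M₂ − M₁ = 126.3298 − 110.5306 = 15.7992 billion.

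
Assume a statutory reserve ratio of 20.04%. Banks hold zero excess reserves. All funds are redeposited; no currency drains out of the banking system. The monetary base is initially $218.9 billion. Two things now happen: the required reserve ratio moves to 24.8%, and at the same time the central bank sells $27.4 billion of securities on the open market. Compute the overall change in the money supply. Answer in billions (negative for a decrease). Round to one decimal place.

-320.1 billion

Before: m₁ = 1 / (0.2004) ≈ 4.99002, MB₁ = 218.9, so M₁ = 4.99002 × 218.9 ≈ 1092.3154 billion.
After: m₂ = 1 / (0.248) ≈ 4.03226, MB₂ = 218.9 − 27.4 = 191.5, so M₂ = 4.03226 × 191.5 ≈ 772.1778 billion.
ΔM = M₂ − M₁ = 772.1778 − 1092.3154 = -320.1376 billion.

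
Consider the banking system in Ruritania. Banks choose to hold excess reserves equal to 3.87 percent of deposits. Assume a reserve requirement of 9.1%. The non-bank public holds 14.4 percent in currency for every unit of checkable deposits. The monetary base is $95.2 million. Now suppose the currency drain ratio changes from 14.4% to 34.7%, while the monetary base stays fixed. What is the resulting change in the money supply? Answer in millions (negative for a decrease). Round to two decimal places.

-128.91 million

Initially m₁ = (1 + 0.144) / (0.091 + 0.0387 + 0.144) ≈ 4.17976, so M₁ = 4.17976 × 95.2 ≈ 397.9132 million.
After the change m₂ = (1 + 0.347) / (0.091 + 0.0387 + 0.347) ≈ 2.82568, so M₂ = 2.82568 × 95.2 ≈ 269.0047 million.
ΔM = M₂ − M₁ = 269.0047 − 397.9132 = -128.9085 million.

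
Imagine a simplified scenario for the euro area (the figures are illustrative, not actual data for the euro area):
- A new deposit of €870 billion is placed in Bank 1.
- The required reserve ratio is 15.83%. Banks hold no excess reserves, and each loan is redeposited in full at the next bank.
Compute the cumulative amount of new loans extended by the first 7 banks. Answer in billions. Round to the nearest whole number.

Bank i lends (1 − rr)^i of the original deposit: Bank 1 lends 870·0.8417 = 732.2790, Bank 2 lends 870·0.8417² ≈ 616.3592, and so on.
Summing a geometric series: total = 870·[0.8417·(1 − 0.8417^7) / (1 − 0.8417)] ≈ 3241.3811 billion.

€3241 billion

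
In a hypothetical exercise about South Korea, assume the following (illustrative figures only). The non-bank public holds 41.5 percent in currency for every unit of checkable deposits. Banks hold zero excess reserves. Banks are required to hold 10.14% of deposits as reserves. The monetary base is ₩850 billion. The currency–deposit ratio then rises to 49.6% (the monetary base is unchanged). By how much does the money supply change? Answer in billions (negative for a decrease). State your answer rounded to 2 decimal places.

Initially m₁ = (1 + 0.415) / (0.1014 + 0.415) ≈ 2.740124, so M₁ = 2.740124 × 850 = 2329.1054 billion.
After the change m₂ = (1 + 0.496) / (0.1014 + 0.496) ≈ 2.504185, so M₂ = 2.504185 × 850 ≈ 2128.5573 billion.
ΔM = M₂ − M₁ = 2128.5573 − 2329.1054 = -200.5481 billion.

-200.55 billion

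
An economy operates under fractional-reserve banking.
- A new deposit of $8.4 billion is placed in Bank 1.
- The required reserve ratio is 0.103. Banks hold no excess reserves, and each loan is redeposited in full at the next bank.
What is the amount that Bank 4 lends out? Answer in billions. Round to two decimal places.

$5.44 billion

Each bank lends a fraction (1 − rr) = 0.8970 of the deposit it receives, so Bank 4 receives 8.4·0.8970^3 and lends 8.4·0.8970^4 ≈ 5.4381 billion.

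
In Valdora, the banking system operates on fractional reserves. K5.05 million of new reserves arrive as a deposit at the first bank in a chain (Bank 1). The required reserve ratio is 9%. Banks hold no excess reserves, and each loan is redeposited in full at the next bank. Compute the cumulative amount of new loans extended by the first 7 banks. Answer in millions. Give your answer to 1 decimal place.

Bank i lends (1 − rr)^i of the original deposit: Bank 1 lends 5.05·0.9100 = 4.5955, Bank 2 lends 5.05·0.9100² ≈ 4.1819, and so on.
Summing a geometric series: total = 5.05·[0.9100·(1 − 0.9100^7) / (1 − 0.9100)] ≈ 24.6747 million.

K24.7 million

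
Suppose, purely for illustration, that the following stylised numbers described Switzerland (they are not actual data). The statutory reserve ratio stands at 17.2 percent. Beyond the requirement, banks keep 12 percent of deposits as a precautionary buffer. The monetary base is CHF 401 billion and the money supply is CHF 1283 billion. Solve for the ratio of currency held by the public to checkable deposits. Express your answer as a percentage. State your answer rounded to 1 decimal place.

3.0%

Using m = M/MB = 1283/401 ≈ 3.199501. From m = (1 + c)/(c + rr + e), rearranging gives 1 + c = m·(c + rr + e), so c·(1 − m) = m·(rr + e) − 1.
Hence c = [m·(rr + e) − 1]/(1 − m) = [3.199501 × (0.172 + 0.12) − 1] / (1 − 3.199501) ≈ 0.029891.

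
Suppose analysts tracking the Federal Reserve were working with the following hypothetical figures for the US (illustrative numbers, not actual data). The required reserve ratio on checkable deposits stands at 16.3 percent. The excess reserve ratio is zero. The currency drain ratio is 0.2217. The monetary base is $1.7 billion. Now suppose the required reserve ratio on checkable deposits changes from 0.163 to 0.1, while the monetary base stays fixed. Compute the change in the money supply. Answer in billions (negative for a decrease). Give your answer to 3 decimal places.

Initially m₁ = (1 + 0.2217) / (0.163 + 0.2217) ≈ 3.17572, so M₁ = 3.17572 × 1.7 ≈ 5.3987 billion.
After the change m₂ = (1 + 0.2217) / (0.1 + 0.2217) ≈ 3.79764, so M₂ = 3.79764 × 1.7 ≈ 6.456 billion.
ΔM = M₂ − M₁ = 6.456 − 5.3987 = 1.0573 billion.

$1.057 billion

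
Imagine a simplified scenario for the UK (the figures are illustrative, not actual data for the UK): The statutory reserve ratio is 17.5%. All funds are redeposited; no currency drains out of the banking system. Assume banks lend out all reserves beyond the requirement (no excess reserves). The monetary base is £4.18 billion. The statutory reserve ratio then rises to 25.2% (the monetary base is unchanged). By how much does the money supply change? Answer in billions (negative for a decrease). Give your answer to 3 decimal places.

-7.298 billion

Initially m₁ = 1 / (0.175) ≈ 5.71429, so M₁ = 5.71429 × 4.18 ≈ 23.8857 billion.
After the change m₂ = 1 / (0.252) ≈ 3.96825, so M₂ = 3.96825 × 4.18 ≈ 16.5873 billion.
ΔM = M₂ − M₁ = 16.5873 − 23.8857 = -7.2984 billion.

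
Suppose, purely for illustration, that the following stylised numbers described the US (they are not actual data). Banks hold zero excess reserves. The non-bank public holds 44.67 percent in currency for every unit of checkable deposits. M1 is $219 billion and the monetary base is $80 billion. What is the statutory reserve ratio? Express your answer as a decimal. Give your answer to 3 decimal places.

0.082

Using m = M/MB = 219/80 = 2.737500. Since m = (1 + c)/(c + rr + e), the denominator satisfies c + rr + e = (1 + c)/m = (1 + 0.4467) / 2.737500 ≈ 0.528475.
With c = 0.4467 and e = 0, the statutory reserve ratio is 0.528475 − 0.4467 − 0 = 0.081775.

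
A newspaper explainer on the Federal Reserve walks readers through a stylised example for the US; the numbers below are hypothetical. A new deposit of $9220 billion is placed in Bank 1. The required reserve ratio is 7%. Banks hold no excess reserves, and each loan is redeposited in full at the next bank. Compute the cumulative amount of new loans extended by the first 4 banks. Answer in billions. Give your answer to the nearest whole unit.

Bank i lends (1 − rr)^i of the original deposit: Bank 1 lends 9220·0.9300 = 8574.6000, Bank 2 lends 9220·0.9300² = 7974.3780, and so on.
Summing a geometric series: total = 9220·[0.9300·(1 − 0.9300^4) / (1 − 0.9300)] ≈ 30862.1891 billion.

$30862 billion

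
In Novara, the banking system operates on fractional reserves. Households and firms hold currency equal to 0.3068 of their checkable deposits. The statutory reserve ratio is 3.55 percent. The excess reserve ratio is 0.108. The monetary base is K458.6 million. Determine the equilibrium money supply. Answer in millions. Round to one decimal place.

K1330.9 million

The money multiplier is m = (1 + c) / (rr + e + c) = (1 + 0.3068) / (0.0355 + 0.108 + 0.3068) ≈ 2.90207.
So M = m × MB = 2.90207 × 458.6 ≈ 1330.8893 million.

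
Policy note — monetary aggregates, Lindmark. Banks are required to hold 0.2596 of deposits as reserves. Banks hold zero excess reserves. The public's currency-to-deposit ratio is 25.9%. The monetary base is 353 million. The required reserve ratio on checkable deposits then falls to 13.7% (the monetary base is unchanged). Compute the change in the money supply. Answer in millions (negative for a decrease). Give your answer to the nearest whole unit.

265 million

Initially m₁ = (1 + 0.259) / (0.2596 + 0.259) ≈ 2.4277, so M₁ = 2.4277 × 353 = 856.9781 million.
After the change m₂ = (1 + 0.259) / (0.137 + 0.259) ≈ 3.1793, so M₂ = 3.1793 × 353 = 1122.2929 million.
ΔM = M₂ − M₁ = 1122.2929 − 856.9781 = 265.3148 million.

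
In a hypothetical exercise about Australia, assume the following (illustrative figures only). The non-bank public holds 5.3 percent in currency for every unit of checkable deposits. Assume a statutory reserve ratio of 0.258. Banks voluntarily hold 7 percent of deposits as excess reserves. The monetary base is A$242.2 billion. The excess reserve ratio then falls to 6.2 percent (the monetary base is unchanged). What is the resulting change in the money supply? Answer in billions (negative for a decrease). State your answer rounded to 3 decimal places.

A$14.357 billion

Initially m₁ = (1 + 0.053) / (0.258 + 0.07 + 0.053) ≈ 2.7637795, so M₁ = 2.7637795 × 242.2 ≈ 669.3874 billion.
After the change m₂ = (1 + 0.053) / (0.258 + 0.062 + 0.053) = 2.8230563, so M₂ = 2.8230563 × 242.2 ≈ 683.7442 billion.
ΔM = M₂ − M₁ = 683.7442 − 669.3874 = 14.3568 billion.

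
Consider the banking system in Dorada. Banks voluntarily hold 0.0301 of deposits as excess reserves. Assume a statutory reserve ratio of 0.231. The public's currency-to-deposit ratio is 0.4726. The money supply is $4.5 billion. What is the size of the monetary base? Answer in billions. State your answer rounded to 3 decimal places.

The money multiplier is m = (1 + c) / (rr + e + c) = (1 + 0.4726) / (0.231 + 0.0301 + 0.4726) ≈ 2.00709.
MB = M / m = 4.5 / 2.00709 ≈ 2.2421 billion.

$2.242 billion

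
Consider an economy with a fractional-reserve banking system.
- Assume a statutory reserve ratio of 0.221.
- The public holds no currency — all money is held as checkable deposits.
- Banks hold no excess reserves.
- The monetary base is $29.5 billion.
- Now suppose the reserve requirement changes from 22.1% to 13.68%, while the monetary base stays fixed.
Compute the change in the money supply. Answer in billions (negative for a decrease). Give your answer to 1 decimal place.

Initially m₁ = 1 / (0.221) ≈ 4.5249, so M₁ = 4.5249 × 29.5 ≈ 133.4845 billion.
After the change m₂ = 1 / (0.1368) ≈ 7.3099, so M₂ = 7.3099 × 29.5 ≈ 215.642 billion.
ΔM = M₂ − M₁ = 215.642 − 133.4845 = 82.1575 billion.

$82.2 billion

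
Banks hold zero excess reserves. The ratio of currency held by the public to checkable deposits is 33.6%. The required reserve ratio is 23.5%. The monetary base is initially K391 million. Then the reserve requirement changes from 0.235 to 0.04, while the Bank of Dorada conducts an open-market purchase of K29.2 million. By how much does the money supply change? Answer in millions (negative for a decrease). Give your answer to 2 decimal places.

K578.21 million

Before: m₁ = (1 + 0.336) / (0.235 + 0.336) ≈ 2.339755, MB₁ = 391, so M₁ = 2.339755 × 391 ≈ 914.8442 million.
After: m₂ = (1 + 0.336) / (0.04 + 0.336) ≈ 3.553191, MB₂ = 391 + 29.2 = 420.2, so M₂ = 3.553191 × 420.2 ≈ 1493.0509 million.
ΔM = M₂ − M₁ = 1493.0509 − 914.8442 = 578.2067 million.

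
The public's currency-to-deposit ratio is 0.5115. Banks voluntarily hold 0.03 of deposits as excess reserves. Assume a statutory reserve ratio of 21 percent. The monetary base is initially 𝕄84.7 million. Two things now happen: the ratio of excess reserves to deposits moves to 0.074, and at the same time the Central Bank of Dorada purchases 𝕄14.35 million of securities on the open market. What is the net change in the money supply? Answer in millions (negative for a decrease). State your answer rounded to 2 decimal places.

𝕄17.84 million

Before: m₁ = (1 + 0.5115) / (0.21 + 0.03 + 0.5115) ≈ 2.01131, MB₁ = 84.7, so M₁ = 2.01131 × 84.7 ≈ 170.358 million.
After: m₂ = (1 + 0.5115) / (0.21 + 0.074 + 0.5115) ≈ 1.90006, MB₂ = 84.7 + 14.35 = 99.05, so M₂ = 1.90006 × 99.05 ≈ 188.2009 million.
ΔM = M₂ − M₁ = 188.2009 − 170.358 = 17.8429 million.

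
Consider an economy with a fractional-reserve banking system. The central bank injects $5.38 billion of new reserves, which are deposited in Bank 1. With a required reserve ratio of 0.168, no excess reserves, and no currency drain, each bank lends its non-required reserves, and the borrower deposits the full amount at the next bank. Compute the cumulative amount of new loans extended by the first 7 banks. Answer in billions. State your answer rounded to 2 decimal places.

Bank i lends (1 − rr)^i of the original deposit: Bank 1 lends 5.38·0.8320 ≈ 4.4762, Bank 2 lends 5.38·0.8320² ≈ 3.7242, and so on.
Summing a geometric series: total = 5.38·[0.8320·(1 − 0.8320^7) / (1 − 0.8320)] ≈ 19.2909 billion.

$19.29 billion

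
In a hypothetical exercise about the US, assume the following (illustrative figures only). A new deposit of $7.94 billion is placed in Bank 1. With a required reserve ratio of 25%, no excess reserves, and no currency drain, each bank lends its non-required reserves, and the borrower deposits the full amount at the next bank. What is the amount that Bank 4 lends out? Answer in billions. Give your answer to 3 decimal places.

$2.512 billion

Each bank lends a fraction (1 − rr) = 0.7500 of the deposit it receives, so Bank 4 receives 7.94·0.7500^3 and lends 7.94·0.7500^4 ≈ 2.5123 billion.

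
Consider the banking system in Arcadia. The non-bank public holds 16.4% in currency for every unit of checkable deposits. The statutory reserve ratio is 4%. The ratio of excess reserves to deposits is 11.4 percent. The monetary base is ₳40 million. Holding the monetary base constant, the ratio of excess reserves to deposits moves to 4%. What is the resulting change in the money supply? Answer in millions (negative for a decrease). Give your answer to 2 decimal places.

Initially m₁ = (1 + 0.164) / (0.04 + 0.114 + 0.164) ≈ 3.66038, so M₁ = 3.66038 × 40 = 146.4152 million.
After the change m₂ = (1 + 0.164) / (0.04 + 0.04 + 0.164) ≈ 4.77049, so M₂ = 4.77049 × 40 = 190.8196 million.
ΔM = M₂ − M₁ = 190.8196 − 146.4152 = 44.4044 million.

₳44.40 million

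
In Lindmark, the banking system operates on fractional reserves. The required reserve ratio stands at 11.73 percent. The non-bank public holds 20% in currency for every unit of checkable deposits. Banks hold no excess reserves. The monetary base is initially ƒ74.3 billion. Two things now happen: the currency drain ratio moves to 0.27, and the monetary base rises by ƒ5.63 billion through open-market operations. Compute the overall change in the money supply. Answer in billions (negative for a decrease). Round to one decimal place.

Before: m₁ = (1 + 0.2) / (0.1173 + 0.2) ≈ 3.7819, MB₁ = 74.3, so M₁ = 3.7819 × 74.3 ≈ 280.9952 billion.
After: m₂ = (1 + 0.27) / (0.1173 + 0.27) ≈ 3.2791, MB₂ = 74.3 + 5.63 = 79.93, so M₂ = 3.2791 × 79.93 ≈ 262.0985 billion.
ΔM = M₂ − M₁ = 262.0985 − 280.9952 = -18.8967 billion.

-18.9 billion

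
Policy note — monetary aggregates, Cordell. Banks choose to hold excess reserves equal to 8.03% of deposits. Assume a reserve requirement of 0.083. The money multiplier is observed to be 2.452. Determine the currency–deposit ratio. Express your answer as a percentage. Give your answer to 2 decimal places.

41.29%

Using m = 2.452. From m = (1 + c)/(c + rr + e), rearranging gives 1 + c = m·(c + rr + e), so c·(1 − m) = m·(rr + e) − 1.
Hence c = [m·(rr + e) − 1]/(1 − m) = [2.452 × (0.083 + 0.0803) − 1] / (1 − 2.452) ≈ 0.412940.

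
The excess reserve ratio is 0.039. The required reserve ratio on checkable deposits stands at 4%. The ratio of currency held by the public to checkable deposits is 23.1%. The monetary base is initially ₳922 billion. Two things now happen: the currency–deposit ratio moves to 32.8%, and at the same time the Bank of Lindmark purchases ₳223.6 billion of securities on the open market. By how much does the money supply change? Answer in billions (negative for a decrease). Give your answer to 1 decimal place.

Before: m₁ = (1 + 0.231) / (0.04 + 0.039 + 0.231) ≈ 3.970968, MB₁ = 922, so M₁ = 3.970968 × 922 ≈ 3661.2325 billion.
After: m₂ = (1 + 0.328) / (0.04 + 0.039 + 0.328) ≈ 3.262899, MB₂ = 922 + 223.6 = 1145.6, so M₂ = 3.262899 × 1145.6 ≈ 3737.9771 billion.
ΔM = M₂ − M₁ = 3737.9771 − 3661.2325 = 76.7446 billion.

₳76.7 billion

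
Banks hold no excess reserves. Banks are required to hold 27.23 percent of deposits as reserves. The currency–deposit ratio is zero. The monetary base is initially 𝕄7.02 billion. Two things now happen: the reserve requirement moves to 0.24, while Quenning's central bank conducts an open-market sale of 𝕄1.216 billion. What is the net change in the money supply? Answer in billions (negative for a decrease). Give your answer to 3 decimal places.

Before: m₁ = 1 / (0.2723) ≈ 3.67242, MB₁ = 7.02, so M₁ = 3.67242 × 7.02 ≈ 25.7804 billion.
After: m₂ = 1 / (0.24) ≈ 4.16667, MB₂ = 7.02 − 1.216 = 5.804, so M₂ = 4.16667 × 5.804 ≈ 24.1834 billion.
ΔM = M₂ − M₁ = 24.1834 − 25.7804 = -1.597 billion.

-1.597 billion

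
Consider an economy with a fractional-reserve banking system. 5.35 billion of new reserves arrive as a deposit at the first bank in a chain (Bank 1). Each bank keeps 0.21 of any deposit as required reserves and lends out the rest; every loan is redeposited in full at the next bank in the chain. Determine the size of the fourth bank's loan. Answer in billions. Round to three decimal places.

Each bank lends a fraction (1 − rr) = 0.7900 of the deposit it receives, so Bank 4 receives 5.35·0.7900^3 and lends 5.35·0.7900^4 ≈ 2.0838 billion.

2.084 billion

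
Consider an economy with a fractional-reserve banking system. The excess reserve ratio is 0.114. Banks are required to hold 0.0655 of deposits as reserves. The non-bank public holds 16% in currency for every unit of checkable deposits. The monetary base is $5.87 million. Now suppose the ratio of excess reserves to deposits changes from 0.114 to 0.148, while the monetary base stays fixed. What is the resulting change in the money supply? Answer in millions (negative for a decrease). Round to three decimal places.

-1.826 million

Initially m₁ = (1 + 0.16) / (0.0655 + 0.114 + 0.16) ≈ 3.41679, so M₁ = 3.41679 × 5.87 ≈ 20.0566 million.
After the change m₂ = (1 + 0.16) / (0.0655 + 0.148 + 0.16) ≈ 3.10576, so M₂ = 3.10576 × 5.87 ≈ 18.2308 million.
ΔM = M₂ − M₁ = 18.2308 − 20.0566 = -1.8258 million.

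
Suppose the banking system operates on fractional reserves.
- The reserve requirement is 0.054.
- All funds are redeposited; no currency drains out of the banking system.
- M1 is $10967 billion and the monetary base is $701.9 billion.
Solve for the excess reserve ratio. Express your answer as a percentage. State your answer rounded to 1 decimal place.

1.0%

Using m = M/MB = 10967/701.9 ≈ 15.624733. Since m = (1 + c)/(c + rr + e), the denominator satisfies c + rr + e = (1 + c)/m = (1 + 0) / 15.624733 ≈ 0.064001.
With c = 0 and rr = 0.054, the excess reserve ratio is 0.064001 − 0 − 0.054 = 0.010001.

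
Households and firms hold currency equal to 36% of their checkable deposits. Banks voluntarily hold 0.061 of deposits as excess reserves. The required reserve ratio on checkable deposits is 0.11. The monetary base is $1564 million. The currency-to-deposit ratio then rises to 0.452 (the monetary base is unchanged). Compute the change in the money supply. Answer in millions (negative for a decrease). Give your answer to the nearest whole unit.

-361 million

Initially m₁ = (1 + 0.36) / (0.11 + 0.061 + 0.36) ≈ 2.56121, so M₁ = 2.56121 × 1564 ≈ 4005.7324 million.
After the change m₂ = (1 + 0.452) / (0.11 + 0.061 + 0.452) ≈ 2.33066, so M₂ = 2.33066 × 1564 ≈ 3645.1522 million.
ΔM = M₂ − M₁ = 3645.1522 − 4005.7324 = -360.5802 million.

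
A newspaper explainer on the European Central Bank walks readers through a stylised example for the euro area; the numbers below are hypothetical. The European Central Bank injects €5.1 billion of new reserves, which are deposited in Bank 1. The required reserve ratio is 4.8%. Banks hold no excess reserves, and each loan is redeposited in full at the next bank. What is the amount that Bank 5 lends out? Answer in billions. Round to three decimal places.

€3.988 billion

Each bank lends a fraction (1 − rr) = 0.9520 of the deposit it receives, so Bank 5 receives 5.1·0.9520^4 and lends 5.1·0.9520^5 ≈ 3.9880 billion.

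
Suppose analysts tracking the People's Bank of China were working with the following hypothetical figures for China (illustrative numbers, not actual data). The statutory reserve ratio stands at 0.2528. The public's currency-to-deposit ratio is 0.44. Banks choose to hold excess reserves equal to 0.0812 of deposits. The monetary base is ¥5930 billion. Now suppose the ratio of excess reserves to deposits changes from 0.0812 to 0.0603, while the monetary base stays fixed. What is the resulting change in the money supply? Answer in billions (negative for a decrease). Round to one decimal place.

¥306.2 billion

Initially m₁ = (1 + 0.44) / (0.2528 + 0.0812 + 0.44) ≈ 1.860465, so M₁ = 1.860465 × 5930 ≈ 11032.5575 billion.
After the change m₂ = (1 + 0.44) / (0.2528 + 0.0603 + 0.44) ≈ 1.912097, so M₂ = 1.912097 × 5930 ≈ 11338.7352 billion.
ΔM = M₂ − M₁ = 11338.7352 − 11032.5575 = 306.1777 billion.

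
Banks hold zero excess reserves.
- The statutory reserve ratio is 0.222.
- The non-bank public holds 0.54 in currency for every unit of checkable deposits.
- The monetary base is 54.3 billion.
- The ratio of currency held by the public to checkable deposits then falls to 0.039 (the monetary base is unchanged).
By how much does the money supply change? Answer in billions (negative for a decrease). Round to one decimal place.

Initially m₁ = (1 + 0.54) / (0.222 + 0.54) ≈ 2.0210, so M₁ = 2.0210 × 54.3 = 109.7403 billion.
After the change m₂ = (1 + 0.039) / (0.222 + 0.039) ≈ 3.9808, so M₂ = 3.9808 × 54.3 ≈ 216.1574 billion.
ΔM = M₂ − M₁ = 216.1574 − 109.7403 = 106.4171 billion.

106.4 billion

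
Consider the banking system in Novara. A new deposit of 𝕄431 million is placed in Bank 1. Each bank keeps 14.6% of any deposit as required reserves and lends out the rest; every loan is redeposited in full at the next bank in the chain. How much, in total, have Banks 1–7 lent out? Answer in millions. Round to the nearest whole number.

Bank i lends (1 − rr)^i of the original deposit: Bank 1 lends 431·0.8540 = 368.0740, Bank 2 lends 431·0.8540² ≈ 314.3352, and so on.
Summing a geometric series: total = 431·[0.8540·(1 − 0.8540^7) / (1 − 0.8540)] ≈ 1685.8608 million.

𝕄1686 million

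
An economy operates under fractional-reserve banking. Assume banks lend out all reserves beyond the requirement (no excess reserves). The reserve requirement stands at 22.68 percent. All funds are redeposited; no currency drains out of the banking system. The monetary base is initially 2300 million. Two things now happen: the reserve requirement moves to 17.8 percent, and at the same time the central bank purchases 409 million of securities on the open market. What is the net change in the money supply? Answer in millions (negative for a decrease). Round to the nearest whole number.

5078 million

Before: m₁ = 1 / (0.2268) ≈ 4.40917, MB₁ = 2300, so M₁ = 4.40917 × 2300 = 10141.091 million.
After: m₂ = 1 / (0.178) ≈ 5.61798, MB₂ = 2300 + 409 = 2709, so M₂ = 5.61798 × 2709 ≈ 15219.1078 million.
ΔM = M₂ − M₁ = 15219.1078 − 10141.091 = 5078.0168 million.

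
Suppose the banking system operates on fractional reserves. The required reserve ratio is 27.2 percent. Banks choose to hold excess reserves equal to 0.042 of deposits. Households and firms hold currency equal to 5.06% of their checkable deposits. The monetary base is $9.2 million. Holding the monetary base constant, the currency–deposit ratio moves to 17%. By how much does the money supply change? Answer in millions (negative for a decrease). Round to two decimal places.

-4.27 million

Initially m₁ = (1 + 0.0506) / (0.272 + 0.042 + 0.0506) ≈ 2.8815, so M₁ = 2.8815 × 9.2 = 26.5098 million.
After the change m₂ = (1 + 0.17) / (0.272 + 0.042 + 0.17) ≈ 2.4174, so M₂ = 2.4174 × 9.2 ≈ 22.2401 million.
ΔM = M₂ − M₁ = 22.2401 − 26.5098 = -4.2697 million.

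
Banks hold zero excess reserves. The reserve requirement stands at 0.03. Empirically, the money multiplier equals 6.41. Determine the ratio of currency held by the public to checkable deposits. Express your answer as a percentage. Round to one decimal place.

14.9%

Using m = 6.41. From m = (1 + c)/(c + rr + e), rearranging gives 1 + c = m·(c + rr + e), so c·(1 − m) = m·(rr + e) − 1.
Hence c = [m·(rr + e) − 1]/(1 − m) = [6.41 × (0.03 + 0) − 1] / (1 − 6.41) ≈ 0.149298.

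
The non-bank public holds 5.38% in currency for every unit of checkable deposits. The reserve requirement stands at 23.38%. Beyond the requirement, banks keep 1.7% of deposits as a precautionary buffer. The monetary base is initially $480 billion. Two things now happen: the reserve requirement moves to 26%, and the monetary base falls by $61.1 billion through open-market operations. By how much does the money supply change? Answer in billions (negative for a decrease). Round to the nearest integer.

Before: m₁ = (1 + 0.0538) / (0.2338 + 0.017 + 0.0538) ≈ 3.4596, MB₁ = 480, so M₁ = 3.4596 × 480 = 1660.608 billion.
After: m₂ = (1 + 0.0538) / (0.26 + 0.017 + 0.0538) ≈ 3.1856, MB₂ = 480 − 61.1 = 418.9, so M₂ = 3.1856 × 418.9 ≈ 1334.4478 billion.
ΔM = M₂ − M₁ = 1334.4478 − 1660.608 = -326.1602 billion.

-326 billion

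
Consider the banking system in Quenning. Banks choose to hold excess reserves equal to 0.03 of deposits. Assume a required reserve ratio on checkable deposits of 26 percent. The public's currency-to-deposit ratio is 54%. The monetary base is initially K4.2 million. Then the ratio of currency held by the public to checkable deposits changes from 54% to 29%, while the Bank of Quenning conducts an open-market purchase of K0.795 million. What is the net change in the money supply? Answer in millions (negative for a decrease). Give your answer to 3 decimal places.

K3.317 million

Before: m₁ = (1 + 0.54) / (0.26 + 0.03 + 0.54) ≈ 1.85542, MB₁ = 4.2, so M₁ = 1.85542 × 4.2 ≈ 7.7928 million.
After: m₂ = (1 + 0.29) / (0.26 + 0.03 + 0.29) ≈ 2.22414, MB₂ = 4.2 + 0.795 = 4.995, so M₂ = 2.22414 × 4.995 ≈ 11.1096 million.
ΔM = M₂ − M₁ = 11.1096 − 7.7928 = 3.3168 million.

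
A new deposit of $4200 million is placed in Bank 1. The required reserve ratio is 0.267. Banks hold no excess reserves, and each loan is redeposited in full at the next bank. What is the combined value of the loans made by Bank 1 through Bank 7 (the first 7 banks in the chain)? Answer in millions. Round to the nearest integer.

Bank i lends (1 − rr)^i of the original deposit: Bank 1 lends 4200·0.7330 = 3078.6000, Bank 2 lends 4200·0.7330² = 2256.6138, and so on.
Summing a geometric series: total = 4200·[0.7330·(1 − 0.7330^7) / (1 − 0.7330)] ≈ 10219.4363 million.

$10219 million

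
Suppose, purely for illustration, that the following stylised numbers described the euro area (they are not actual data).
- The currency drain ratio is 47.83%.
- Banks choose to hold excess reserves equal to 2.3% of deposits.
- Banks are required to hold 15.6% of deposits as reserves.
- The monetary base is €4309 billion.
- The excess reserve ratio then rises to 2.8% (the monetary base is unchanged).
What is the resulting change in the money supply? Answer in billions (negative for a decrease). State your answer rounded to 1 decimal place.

-73.2 billion

Initially m₁ = (1 + 0.4783) / (0.156 + 0.023 + 0.4783) ≈ 2.249049, so M₁ = 2.249049 × 4309 ≈ 9691.1521 billion.
After the change m₂ = (1 + 0.4783) / (0.156 + 0.028 + 0.4783) ≈ 2.232070, so M₂ = 2.232070 × 4309 ≈ 9617.9896 billion.
ΔM = M₂ − M₁ = 9617.9896 − 9691.1521 = -73.1625 billion.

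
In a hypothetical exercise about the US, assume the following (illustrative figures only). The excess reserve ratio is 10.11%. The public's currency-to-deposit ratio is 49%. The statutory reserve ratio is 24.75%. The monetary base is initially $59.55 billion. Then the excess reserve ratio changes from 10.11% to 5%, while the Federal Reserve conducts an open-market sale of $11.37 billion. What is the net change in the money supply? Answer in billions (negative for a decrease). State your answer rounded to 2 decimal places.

Before: m₁ = (1 + 0.49) / (0.2475 + 0.1011 + 0.49) ≈ 1.77677, MB₁ = 59.55, so M₁ = 1.77677 × 59.55 ≈ 105.8067 billion.
After: m₂ = (1 + 0.49) / (0.2475 + 0.05 + 0.49) ≈ 1.89206, MB₂ = 59.55 − 11.37 = 48.18, so M₂ = 1.89206 × 48.18 ≈ 91.1595 billion.
ΔM = M₂ − M₁ = 91.1595 − 105.8067 = -14.6472 billion.

-14.65 billion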